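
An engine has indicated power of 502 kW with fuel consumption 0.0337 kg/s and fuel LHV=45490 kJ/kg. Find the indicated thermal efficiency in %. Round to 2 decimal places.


eta_ith = (IP / (mf * LHV)) * 100
Denominator = 0.0337 * 45490 = 1533.0130 kW
eta_ith = (502 / 1533.0130) * 100 = 32.75%


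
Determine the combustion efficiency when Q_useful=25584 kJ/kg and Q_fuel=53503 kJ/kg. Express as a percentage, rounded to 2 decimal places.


Efficiency = (Q_useful / Q_fuel) * 100
Efficiency = (25584 / 53503) * 100
Efficiency = 0.4782 * 100 = 47.82%


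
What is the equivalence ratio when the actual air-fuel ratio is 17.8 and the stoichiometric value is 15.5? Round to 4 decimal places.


phi = AFR_stoich / AFR_actual
phi = 15.5 / 17.8 = 0.8708


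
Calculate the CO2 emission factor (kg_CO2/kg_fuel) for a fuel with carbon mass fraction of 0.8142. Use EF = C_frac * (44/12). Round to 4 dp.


EF = C_frac * (M_CO2 / M_C)
EF = 0.8142 * (44/12)
EF = 0.8142 * 3.666667 = 2.9854 kg_CO2/kg_fuel


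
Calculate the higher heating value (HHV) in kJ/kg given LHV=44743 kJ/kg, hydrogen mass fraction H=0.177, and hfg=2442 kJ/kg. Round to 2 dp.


HHV = LHV + hfg * 9 * H
Water addition = 2442 * 9 * 0.177 = 3890.106 kJ/kg
HHV = 44743 + 3890.106 = 48633.11 kJ/kg


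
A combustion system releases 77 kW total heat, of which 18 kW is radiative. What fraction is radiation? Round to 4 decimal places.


f_rad = Q_rad / Q_total
f_rad = 18 / 77 = 0.2338


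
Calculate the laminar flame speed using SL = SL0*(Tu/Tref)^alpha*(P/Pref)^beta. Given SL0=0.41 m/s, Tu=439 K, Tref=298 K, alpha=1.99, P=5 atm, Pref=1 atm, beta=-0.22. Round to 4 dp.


SL = SL0 * (Tu/Tref)^alpha * (P/Pref)^beta
T ratio = 439/298 = 1.47315436
(T ratio)^alpha = 1.47315436^1.99 = 2.161793
(P/Pref)^beta = 5^(-0.22) = 0.701821
SL = 0.41 * 2.161793 * 0.701821 = 0.6220 m/s


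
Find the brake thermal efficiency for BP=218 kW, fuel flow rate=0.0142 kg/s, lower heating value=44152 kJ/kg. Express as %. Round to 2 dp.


eta_BTE = (BP / (mf * LHV)) * 100
Denominator = 0.0142 * 44152 = 626.9584 kW
eta_BTE = (218 / 626.9584) * 100 = 34.77%


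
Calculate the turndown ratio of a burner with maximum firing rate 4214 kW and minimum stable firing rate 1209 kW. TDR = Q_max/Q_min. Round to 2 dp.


TDR = Q_max / Q_min
TDR = 4214 / 1209 = 3.49


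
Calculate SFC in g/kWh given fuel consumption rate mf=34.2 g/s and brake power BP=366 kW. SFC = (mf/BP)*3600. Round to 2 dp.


SFC = (mf / BP) * 3600
Rate = 34.2 / 366 = 0.093443 g/(s*kW)
SFC = 0.093443 * 3600 = 336.39 g/kWh


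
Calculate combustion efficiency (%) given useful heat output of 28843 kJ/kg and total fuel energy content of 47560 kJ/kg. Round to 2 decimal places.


Efficiency = (Q_useful / Q_fuel) * 100
Efficiency = (28843 / 47560) * 100
Efficiency = 0.6065 * 100 = 60.65%


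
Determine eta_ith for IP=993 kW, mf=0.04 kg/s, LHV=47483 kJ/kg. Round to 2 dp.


eta_ith = (IP / (mf * LHV)) * 100
Denominator = 0.04 * 47483 = 1899.3200 kW
eta_ith = (993 / 1899.3200) * 100 = 52.28%


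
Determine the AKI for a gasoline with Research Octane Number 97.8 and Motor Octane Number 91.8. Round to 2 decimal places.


AKI = (RON + MON) / 2
AKI = (97.8 + 91.8) / 2
AKI = 189.6 / 2 = 94.80


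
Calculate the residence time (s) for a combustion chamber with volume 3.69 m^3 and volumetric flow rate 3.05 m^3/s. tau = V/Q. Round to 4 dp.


tau = V / Q_flow
tau = 3.69 / 3.05 = 1.2098 s


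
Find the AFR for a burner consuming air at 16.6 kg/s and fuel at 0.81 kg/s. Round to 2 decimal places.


AFR = m_air / m_fuel
AFR = 16.6 / 0.81 = 20.49


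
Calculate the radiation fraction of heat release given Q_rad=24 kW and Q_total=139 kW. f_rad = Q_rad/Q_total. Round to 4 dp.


f_rad = Q_rad / Q_total
f_rad = 24 / 139 = 0.1727


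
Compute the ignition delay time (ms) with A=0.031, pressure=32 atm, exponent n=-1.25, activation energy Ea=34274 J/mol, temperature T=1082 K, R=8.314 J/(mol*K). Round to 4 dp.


tau = A * P^n * exp(Ea/(R*T))
P^n = 32^(-1.25) = 0.01313901
Ea/(R*T) = 34274/(8.314*1082) = 3.810022
exp(Ea/(R*T)) = 45.151443
tau = 0.031 * 0.01313901 * 45.151443 = 0.0184 ms


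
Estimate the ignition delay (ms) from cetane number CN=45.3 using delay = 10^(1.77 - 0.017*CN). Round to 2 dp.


delay = 10^(1.77 - 0.017*CN)
Exponent = 1.77 - 0.017*45.3 = 0.9999
delay = 10^0.9999 = 10.00 ms


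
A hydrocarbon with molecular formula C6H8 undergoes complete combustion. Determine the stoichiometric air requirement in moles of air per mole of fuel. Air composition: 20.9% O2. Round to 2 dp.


Balanced combustion: C6H8 + 8 O2 -> 6 CO2 + 4 H2O
O2 needed = C + H/4 = 6 + 8/4 = 8.00 moles
Air moles = O2 / 0.209 = 8.00 / 0.209 = 38.28 moles air


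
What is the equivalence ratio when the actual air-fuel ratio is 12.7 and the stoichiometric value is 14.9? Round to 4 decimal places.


phi = AFR_stoich / AFR_actual
phi = 14.9 / 12.7 = 1.1732


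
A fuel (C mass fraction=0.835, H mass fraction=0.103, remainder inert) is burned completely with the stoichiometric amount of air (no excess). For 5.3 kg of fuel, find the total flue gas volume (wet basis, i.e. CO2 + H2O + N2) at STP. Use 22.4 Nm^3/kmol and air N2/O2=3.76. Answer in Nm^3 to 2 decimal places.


Per kg fuel: CO2 = (C/12 kmol)*22.4 = (0.835/12)*22.4 = 1.55867 Nm^3
Per kg fuel: H2O = (H/2 kmol)*22.4 = (0.103/2)*22.4 = 1.15360 Nm^3
O2 needed per kg fuel = C/12 + H/4 = 0.835/12 + 0.103/4 = 0.09533333 kmol
Per kg fuel: N2 = O2*3.76*22.4 = 0.09533333*3.76*22.4 = 8.02935 Nm^3
Total per kg = 1.55867 + 1.15360 + 8.02935 = 10.74162 Nm^3
Total = 10.74162 * 5.3 = 56.93 Nm^3


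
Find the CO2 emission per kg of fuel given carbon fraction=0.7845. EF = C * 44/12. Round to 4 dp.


EF = C_frac * (M_CO2 / M_C)
EF = 0.7845 * (44/12)
EF = 0.7845 * 3.666667 = 2.8765 kg_CO2/kg_fuel


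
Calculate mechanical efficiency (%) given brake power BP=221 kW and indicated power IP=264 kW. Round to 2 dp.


eta_mech = (BP / IP) * 100
Ratio = 221 / 264 = 0.8371
eta_mech = 0.8371 * 100 = 83.71%


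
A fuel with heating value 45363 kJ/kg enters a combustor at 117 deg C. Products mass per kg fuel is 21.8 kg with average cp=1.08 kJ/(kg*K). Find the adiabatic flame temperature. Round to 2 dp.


T_ad = T_in + Hc / (m_p * cp)
Denominator = 21.8 * 1.08 = 23.5440
Temperature rise = 45363 / 23.5440 = 1926.73 K
T_ad = 117 + 1926.73 = 2043.73 deg C


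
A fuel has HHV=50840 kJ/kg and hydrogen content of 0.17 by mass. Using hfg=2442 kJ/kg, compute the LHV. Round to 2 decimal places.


LHV = HHV - hfg * 9 * H
Water correction = 2442 * 9 * 0.17 = 3736.260 kJ/kg
LHV = 50840 - 3736.260 = 47103.74 kJ/kg


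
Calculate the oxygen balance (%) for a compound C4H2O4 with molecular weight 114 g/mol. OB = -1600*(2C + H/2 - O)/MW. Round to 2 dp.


OB = -1600 * (2C + H/2 - O) / MW
Inner = 2*4 + 2/2 - 4 = 5.00
OB = -1600 * 5.00 / 114 = -70.18%


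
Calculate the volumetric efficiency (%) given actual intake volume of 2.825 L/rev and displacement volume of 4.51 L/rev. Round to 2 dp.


eta_v = (V_actual / V_disp) * 100
Ratio = 2.825 / 4.51 = 0.6264
eta_v = 0.6264 * 100 = 62.64%


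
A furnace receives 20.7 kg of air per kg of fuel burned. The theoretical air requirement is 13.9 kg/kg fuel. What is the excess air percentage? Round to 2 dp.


Excess air = actual - stoichiometric = 20.7 - 13.9 = 6.80 kg/kg fuel
Excess air % = (excess / stoich) * 100 = (6.80 / 13.9) * 100 = 48.92%


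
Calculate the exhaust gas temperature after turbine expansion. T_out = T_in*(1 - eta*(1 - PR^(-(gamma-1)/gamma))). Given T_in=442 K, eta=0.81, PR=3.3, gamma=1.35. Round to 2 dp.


T_out = T_in * (1 - eta * (1 - PR^(-(gamma-1)/gamma)))
Exponent = -(1.35-1)/1.35 = -0.25925926
PR^exp = 3.3^(-0.25925926) = 0.73378775
Factor = 1 - 0.81*(1 - 0.73378775) = 0.78436808
T_out = 442 * 0.78436808 = 346.69 K


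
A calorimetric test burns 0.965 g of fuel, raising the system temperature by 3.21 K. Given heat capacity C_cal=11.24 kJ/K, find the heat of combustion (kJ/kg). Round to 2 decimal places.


Hc = C_cal * delta_T / m_fuel
Q_released = 11.24 * 3.21 = 36.0804 kJ
m_fuel = 0.965 g = 0.965/1000 kg = 0.000965 kg
Hc = 36.0804 / 0.000965 = 37389.02 kJ/kg


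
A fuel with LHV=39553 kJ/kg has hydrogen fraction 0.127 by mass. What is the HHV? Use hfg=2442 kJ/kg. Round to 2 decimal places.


HHV = LHV + hfg * 9 * H
Water addition = 2442 * 9 * 0.127 = 2791.206 kJ/kg
HHV = 39553 + 2791.206 = 42344.21 kJ/kg


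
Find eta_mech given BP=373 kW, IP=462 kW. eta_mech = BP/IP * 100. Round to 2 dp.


eta_mech = (BP / IP) * 100
Ratio = 373 / 462 = 0.8074
eta_mech = 0.8074 * 100 = 80.74%


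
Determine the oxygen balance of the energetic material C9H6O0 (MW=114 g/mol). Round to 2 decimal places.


OB = -1600 * (2C + H/2 - O) / MW
Inner = 2*9 + 6/2 - 0 = 21.00
OB = -1600 * 21.00 / 114 = -294.74%


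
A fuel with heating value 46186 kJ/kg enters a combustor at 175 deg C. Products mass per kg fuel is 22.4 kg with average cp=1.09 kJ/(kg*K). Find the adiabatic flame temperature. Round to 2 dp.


T_ad = T_in + Hc / (m_p * cp)
Denominator = 22.4 * 1.09 = 24.4160
Temperature rise = 46186 / 24.4160 = 1891.63 K
T_ad = 175 + 1891.63 = 2066.63 deg C


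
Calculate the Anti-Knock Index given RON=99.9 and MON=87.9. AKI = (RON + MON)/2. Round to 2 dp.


AKI = (RON + MON) / 2
AKI = (99.9 + 87.9) / 2
AKI = 187.8 / 2 = 93.90


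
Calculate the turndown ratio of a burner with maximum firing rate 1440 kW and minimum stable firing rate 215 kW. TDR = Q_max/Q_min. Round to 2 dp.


TDR = Q_max / Q_min
TDR = 1440 / 215 = 6.70


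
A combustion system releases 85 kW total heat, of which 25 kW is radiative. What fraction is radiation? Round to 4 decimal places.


f_rad = Q_rad / Q_total
f_rad = 25 / 85 = 0.2941


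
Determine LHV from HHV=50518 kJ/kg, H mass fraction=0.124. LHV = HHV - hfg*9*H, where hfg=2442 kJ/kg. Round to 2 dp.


LHV = HHV - hfg * 9 * H
Water correction = 2442 * 9 * 0.124 = 2725.272 kJ/kg
LHV = 50518 - 2725.272 = 47792.73 kJ/kg


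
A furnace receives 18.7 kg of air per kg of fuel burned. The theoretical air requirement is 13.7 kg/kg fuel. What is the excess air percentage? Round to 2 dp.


Excess air = actual - stoichiometric = 18.7 - 13.7 = 5.00 kg/kg fuel
Excess air % = (excess / stoich) * 100 = (5.00 / 13.7) * 100 = 36.50%


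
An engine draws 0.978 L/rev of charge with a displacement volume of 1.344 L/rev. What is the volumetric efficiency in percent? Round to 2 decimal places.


eta_v = (V_actual / V_disp) * 100
Ratio = 0.978 / 1.344 = 0.7277
eta_v = 0.7277 * 100 = 72.77%


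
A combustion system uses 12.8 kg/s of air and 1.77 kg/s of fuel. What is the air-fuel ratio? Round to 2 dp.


AFR = m_air / m_fuel
AFR = 12.8 / 1.77 = 7.23


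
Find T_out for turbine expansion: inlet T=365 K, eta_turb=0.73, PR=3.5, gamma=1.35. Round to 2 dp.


T_out = T_in * (1 - eta * (1 - PR^(-(gamma-1)/gamma)))
Exponent = -(1.35-1)/1.35 = -0.25925926
PR^exp = 3.5^(-0.25925926) = 0.72267881
Factor = 1 - 0.73*(1 - 0.72267881) = 0.79755553
T_out = 365 * 0.79755553 = 291.11 K


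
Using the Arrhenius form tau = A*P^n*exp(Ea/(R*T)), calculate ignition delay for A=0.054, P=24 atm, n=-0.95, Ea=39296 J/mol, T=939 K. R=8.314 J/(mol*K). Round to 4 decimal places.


tau = A * P^n * exp(Ea/(R*T))
P^n = 24^(-0.95) = 0.04884266
Ea/(R*T) = 39296/(8.314*939) = 5.033531
exp(Ea/(R*T)) = 153.473947
tau = 0.054 * 0.04884266 * 153.473947 = 0.4048 ms


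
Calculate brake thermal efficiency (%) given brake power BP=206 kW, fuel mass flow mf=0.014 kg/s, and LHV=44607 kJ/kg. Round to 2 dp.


eta_BTE = (BP / (mf * LHV)) * 100
Denominator = 0.014 * 44607 = 624.4980 kW
eta_BTE = (206 / 624.4980) * 100 = 32.99%


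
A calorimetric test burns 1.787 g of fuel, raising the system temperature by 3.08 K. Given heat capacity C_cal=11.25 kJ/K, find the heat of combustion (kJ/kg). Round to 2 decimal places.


Hc = C_cal * delta_T / m_fuel
Q_released = 11.25 * 3.08 = 34.6500 kJ
m_fuel = 1.787 g = 1.787/1000 kg = 0.001787 kg
Hc = 34.6500 / 0.001787 = 19390.04 kJ/kg


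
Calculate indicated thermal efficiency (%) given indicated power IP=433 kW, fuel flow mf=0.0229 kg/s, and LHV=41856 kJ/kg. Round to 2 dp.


eta_ith = (IP / (mf * LHV)) * 100
Denominator = 0.0229 * 41856 = 958.5024 kW
eta_ith = (433 / 958.5024) * 100 = 45.17%


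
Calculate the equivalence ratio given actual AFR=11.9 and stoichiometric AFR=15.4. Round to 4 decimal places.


phi = AFR_stoich / AFR_actual
phi = 15.4 / 11.9 = 1.2941


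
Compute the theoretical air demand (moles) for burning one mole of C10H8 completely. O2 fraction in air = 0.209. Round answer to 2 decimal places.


Balanced combustion: C10H8 + 12 O2 -> 10 CO2 + 4 H2O
O2 needed = C + H/4 = 10 + 8/4 = 12.00 moles
Air moles = O2 / 0.209 = 12.00 / 0.209 = 57.42 moles air


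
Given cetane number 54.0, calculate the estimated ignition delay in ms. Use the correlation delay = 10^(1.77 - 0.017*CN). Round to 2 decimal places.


delay = 10^(1.77 - 0.017*CN)
Exponent = 1.77 - 0.017*54.0 = 0.8520
delay = 10^0.8520 = 7.11 ms


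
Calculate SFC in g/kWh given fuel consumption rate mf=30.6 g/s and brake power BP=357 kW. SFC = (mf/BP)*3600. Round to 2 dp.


SFC = (mf / BP) * 3600
Rate = 30.6 / 357 = 0.085714 g/(s*kW)
SFC = 0.085714 * 3600 = 308.57 g/kWh


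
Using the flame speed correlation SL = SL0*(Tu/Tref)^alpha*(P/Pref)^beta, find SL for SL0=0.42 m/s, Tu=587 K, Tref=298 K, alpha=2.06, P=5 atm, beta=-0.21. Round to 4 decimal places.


SL = SL0 * (Tu/Tref)^alpha * (P/Pref)^beta
T ratio = 587/298 = 1.96979866
(T ratio)^alpha = 1.96979866^2.06 = 4.041187
(P/Pref)^beta = 5^(-0.21) = 0.713208
SL = 0.42 * 4.041187 * 0.713208 = 1.2105 m/s


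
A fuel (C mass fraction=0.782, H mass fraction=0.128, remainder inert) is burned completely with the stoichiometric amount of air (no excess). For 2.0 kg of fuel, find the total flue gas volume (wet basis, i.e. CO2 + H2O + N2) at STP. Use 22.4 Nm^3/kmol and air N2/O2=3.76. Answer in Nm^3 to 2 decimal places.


Per kg fuel: CO2 = (C/12 kmol)*22.4 = (0.782/12)*22.4 = 1.45973 Nm^3
Per kg fuel: H2O = (H/2 kmol)*22.4 = (0.128/2)*22.4 = 1.43360 Nm^3
O2 needed per kg fuel = C/12 + H/4 = 0.782/12 + 0.128/4 = 0.09716667 kmol
Per kg fuel: N2 = O2*3.76*22.4 = 0.09716667*3.76*22.4 = 8.18377 Nm^3
Total per kg = 1.45973 + 1.43360 + 8.18377 = 11.07710 Nm^3
Total = 11.07710 * 2.0 = 22.15 Nm^3


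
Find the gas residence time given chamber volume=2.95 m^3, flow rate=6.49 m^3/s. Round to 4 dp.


tau = V / Q_flow
tau = 2.95 / 6.49 = 0.4545 s


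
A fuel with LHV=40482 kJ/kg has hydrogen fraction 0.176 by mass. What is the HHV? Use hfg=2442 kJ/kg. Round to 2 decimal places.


HHV = LHV + hfg * 9 * H
Water addition = 2442 * 9 * 0.176 = 3868.128 kJ/kg
HHV = 40482 + 3868.128 = 44350.13 kJ/kg


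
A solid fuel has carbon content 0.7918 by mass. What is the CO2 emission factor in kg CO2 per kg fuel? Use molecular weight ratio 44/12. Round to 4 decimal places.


EF = C_frac * (M_CO2 / M_C)
EF = 0.7918 * (44/12)
EF = 0.7918 * 3.666667 = 2.9033 kg_CO2/kg_fuel


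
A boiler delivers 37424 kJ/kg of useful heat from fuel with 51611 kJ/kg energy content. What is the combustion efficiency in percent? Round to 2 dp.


Efficiency = (Q_useful / Q_fuel) * 100
Efficiency = (37424 / 51611) * 100
Efficiency = 0.7251 * 100 = 72.51%


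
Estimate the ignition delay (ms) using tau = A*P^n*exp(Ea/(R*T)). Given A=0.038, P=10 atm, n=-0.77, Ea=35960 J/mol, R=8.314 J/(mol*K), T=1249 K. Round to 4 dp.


tau = A * P^n * exp(Ea/(R*T))
P^n = 10^(-0.77) = 0.16982437
Ea/(R*T) = 35960/(8.314*1249) = 3.462958
exp(Ea/(R*T)) = 31.911231
tau = 0.038 * 0.16982437 * 31.911231 = 0.2059 ms


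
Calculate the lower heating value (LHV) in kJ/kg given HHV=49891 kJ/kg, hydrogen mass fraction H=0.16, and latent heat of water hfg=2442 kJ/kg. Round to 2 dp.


LHV = HHV - hfg * 9 * H
Water correction = 2442 * 9 * 0.16 = 3516.480 kJ/kg
LHV = 49891 - 3516.480 = 46374.52 kJ/kg


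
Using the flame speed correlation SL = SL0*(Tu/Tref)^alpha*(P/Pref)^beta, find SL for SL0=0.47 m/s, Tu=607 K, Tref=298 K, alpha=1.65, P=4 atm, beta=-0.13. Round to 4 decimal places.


SL = SL0 * (Tu/Tref)^alpha * (P/Pref)^beta
T ratio = 607/298 = 2.03691275
(T ratio)^alpha = 2.03691275^1.65 = 3.234480
(P/Pref)^beta = 4^(-0.13) = 0.835088
SL = 0.47 * 3.234480 * 0.835088 = 1.2695 m/s


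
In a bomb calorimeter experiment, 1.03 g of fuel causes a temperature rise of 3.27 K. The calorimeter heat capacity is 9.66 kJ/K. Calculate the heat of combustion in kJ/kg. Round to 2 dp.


Hc = C_cal * delta_T / m_fuel
Q_released = 9.66 * 3.27 = 31.5882 kJ
m_fuel = 1.03 g = 1.03/1000 kg = 0.001030 kg
Hc = 31.5882 / 0.001030 = 30668.16 kJ/kg


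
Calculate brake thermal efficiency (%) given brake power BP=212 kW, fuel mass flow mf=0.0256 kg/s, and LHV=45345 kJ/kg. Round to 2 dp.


eta_BTE = (BP / (mf * LHV)) * 100
Denominator = 0.0256 * 45345 = 1160.8320 kW
eta_BTE = (212 / 1160.8320) * 100 = 18.26%


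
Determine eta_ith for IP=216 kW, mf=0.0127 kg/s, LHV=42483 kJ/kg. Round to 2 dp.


eta_ith = (IP / (mf * LHV)) * 100
Denominator = 0.0127 * 42483 = 539.5341 kW
eta_ith = (216 / 539.5341) * 100 = 40.03%


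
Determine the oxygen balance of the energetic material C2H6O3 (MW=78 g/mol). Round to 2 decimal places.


OB = -1600 * (2C + H/2 - O) / MW
Inner = 2*2 + 6/2 - 3 = 4.00
OB = -1600 * 4.00 / 78 = -82.05%


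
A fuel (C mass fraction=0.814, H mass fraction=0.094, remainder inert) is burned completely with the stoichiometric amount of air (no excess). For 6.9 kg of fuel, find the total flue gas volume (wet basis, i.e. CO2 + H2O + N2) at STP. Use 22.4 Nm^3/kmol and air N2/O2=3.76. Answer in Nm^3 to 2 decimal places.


Per kg fuel: CO2 = (C/12 kmol)*22.4 = (0.814/12)*22.4 = 1.51947 Nm^3
Per kg fuel: H2O = (H/2 kmol)*22.4 = (0.094/2)*22.4 = 1.05280 Nm^3
O2 needed per kg fuel = C/12 + H/4 = 0.814/12 + 0.094/4 = 0.09133333 kmol
Per kg fuel: N2 = O2*3.76*22.4 = 0.09133333*3.76*22.4 = 7.69246 Nm^3
Total per kg = 1.51947 + 1.05280 + 7.69246 = 10.26473 Nm^3
Total = 10.26473 * 6.9 = 70.83 Nm^3


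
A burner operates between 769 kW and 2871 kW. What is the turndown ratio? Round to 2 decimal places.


TDR = Q_max / Q_min
TDR = 2871 / 769 = 3.73


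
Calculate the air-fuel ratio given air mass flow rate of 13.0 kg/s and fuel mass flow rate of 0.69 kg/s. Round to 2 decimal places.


AFR = m_air / m_fuel
AFR = 13.0 / 0.69 = 18.84


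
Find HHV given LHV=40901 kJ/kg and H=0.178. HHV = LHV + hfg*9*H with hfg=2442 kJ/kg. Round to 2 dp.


HHV = LHV + hfg * 9 * H
Water addition = 2442 * 9 * 0.178 = 3912.084 kJ/kg
HHV = 40901 + 3912.084 = 44813.08 kJ/kg


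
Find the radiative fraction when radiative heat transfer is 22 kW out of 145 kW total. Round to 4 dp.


f_rad = Q_rad / Q_total
f_rad = 22 / 145 = 0.1517


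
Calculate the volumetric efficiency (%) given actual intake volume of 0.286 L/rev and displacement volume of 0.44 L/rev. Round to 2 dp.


eta_v = (V_actual / V_disp) * 100
Ratio = 0.286 / 0.44 = 0.6500
eta_v = 0.6500 * 100 = 65.00%


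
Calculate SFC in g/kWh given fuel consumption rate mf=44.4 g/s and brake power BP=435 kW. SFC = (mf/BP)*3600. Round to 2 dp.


SFC = (mf / BP) * 3600
Rate = 44.4 / 435 = 0.102069 g/(s*kW)
SFC = 0.102069 * 3600 = 367.45 g/kWh


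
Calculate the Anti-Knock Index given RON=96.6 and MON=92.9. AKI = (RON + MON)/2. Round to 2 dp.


AKI = (RON + MON) / 2
AKI = (96.6 + 92.9) / 2
AKI = 189.5 / 2 = 94.75


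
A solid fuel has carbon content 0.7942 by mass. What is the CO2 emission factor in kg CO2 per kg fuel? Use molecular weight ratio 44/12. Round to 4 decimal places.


EF = C_frac * (M_CO2 / M_C)
EF = 0.7942 * (44/12)
EF = 0.7942 * 3.666667 = 2.9121 kg_CO2/kg_fuel


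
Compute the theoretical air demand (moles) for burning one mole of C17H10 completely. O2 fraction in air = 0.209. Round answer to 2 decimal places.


Balanced combustion: C17H10 + 19.5 O2 -> 17 CO2 + 5 H2O
O2 needed = C + H/4 = 17 + 10/4 = 19.50 moles
Air moles = O2 / 0.209 = 19.50 / 0.209 = 93.30 moles air


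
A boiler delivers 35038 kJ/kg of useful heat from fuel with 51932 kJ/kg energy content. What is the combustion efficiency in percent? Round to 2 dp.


Efficiency = (Q_useful / Q_fuel) * 100
Efficiency = (35038 / 51932) * 100
Efficiency = 0.6747 * 100 = 67.47%


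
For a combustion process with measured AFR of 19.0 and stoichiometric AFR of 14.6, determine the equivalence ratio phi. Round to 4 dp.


phi = AFR_stoich / AFR_actual
phi = 14.6 / 19.0 = 0.7684


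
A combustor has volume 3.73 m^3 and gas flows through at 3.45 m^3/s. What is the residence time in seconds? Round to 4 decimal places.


tau = V / Q_flow
tau = 3.73 / 3.45 = 1.0812 s


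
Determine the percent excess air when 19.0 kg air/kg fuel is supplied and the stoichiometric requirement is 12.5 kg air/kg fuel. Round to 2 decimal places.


Excess air = actual - stoichiometric = 19.0 - 12.5 = 6.50 kg/kg fuel
Excess air % = (excess / stoich) * 100 = (6.50 / 12.5) * 100 = 52.00%


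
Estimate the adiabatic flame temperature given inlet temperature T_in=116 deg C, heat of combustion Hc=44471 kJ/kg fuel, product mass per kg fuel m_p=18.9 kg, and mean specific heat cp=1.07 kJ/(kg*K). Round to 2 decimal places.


T_ad = T_in + Hc / (m_p * cp)
Denominator = 18.9 * 1.07 = 20.2230
Temperature rise = 44471 / 20.2230 = 2199.03 K
T_ad = 116 + 2199.03 = 2315.03 deg C


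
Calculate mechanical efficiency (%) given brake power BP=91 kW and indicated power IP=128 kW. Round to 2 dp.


eta_mech = (BP / IP) * 100
Ratio = 91 / 128 = 0.7109
eta_mech = 0.7109 * 100 = 71.09%


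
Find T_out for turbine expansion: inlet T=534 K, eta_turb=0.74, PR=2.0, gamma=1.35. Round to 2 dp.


T_out = T_in * (1 - eta * (1 - PR^(-(gamma-1)/gamma)))
Exponent = -(1.35-1)/1.35 = -0.25925926
PR^exp = 2.0^(-0.25925926) = 0.83551680
Factor = 1 - 0.74*(1 - 0.83551680) = 0.87828243
T_out = 534 * 0.87828243 = 469.00 K


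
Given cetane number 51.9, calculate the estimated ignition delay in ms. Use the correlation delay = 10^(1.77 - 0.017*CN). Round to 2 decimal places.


delay = 10^(1.77 - 0.017*CN)
Exponent = 1.77 - 0.017*51.9 = 0.8877
delay = 10^0.8877 = 7.72 ms


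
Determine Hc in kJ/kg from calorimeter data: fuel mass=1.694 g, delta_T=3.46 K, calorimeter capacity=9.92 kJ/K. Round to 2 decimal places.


Hc = C_cal * delta_T / m_fuel
Q_released = 9.92 * 3.46 = 34.3232 kJ
m_fuel = 1.694 g = 1.694/1000 kg = 0.001694 kg
Hc = 34.3232 / 0.001694 = 20261.63 kJ/kg


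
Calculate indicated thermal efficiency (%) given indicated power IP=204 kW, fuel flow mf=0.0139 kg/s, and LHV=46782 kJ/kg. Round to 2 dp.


eta_ith = (IP / (mf * LHV)) * 100
Denominator = 0.0139 * 46782 = 650.2698 kW
eta_ith = (204 / 650.2698) * 100 = 31.37%


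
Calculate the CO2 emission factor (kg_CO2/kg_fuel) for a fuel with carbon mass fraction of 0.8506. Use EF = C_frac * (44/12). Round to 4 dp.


EF = C_frac * (M_CO2 / M_C)
EF = 0.8506 * (44/12)
EF = 0.8506 * 3.666667 = 3.1189 kg_CO2/kg_fuel


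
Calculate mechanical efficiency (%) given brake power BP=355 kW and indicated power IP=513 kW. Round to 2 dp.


eta_mech = (BP / IP) * 100
Ratio = 355 / 513 = 0.6920
eta_mech = 0.6920 * 100 = 69.20%


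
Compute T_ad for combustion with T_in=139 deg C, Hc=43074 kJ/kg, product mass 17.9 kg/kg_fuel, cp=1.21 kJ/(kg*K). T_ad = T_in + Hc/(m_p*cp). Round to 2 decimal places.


T_ad = T_in + Hc / (m_p * cp)
Denominator = 17.9 * 1.21 = 21.6590
Temperature rise = 43074 / 21.6590 = 1988.73 K
T_ad = 139 + 1988.73 = 2127.73 deg C


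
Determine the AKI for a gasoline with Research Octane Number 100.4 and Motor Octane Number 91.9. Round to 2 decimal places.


AKI = (RON + MON) / 2
AKI = (100.4 + 91.9) / 2
AKI = 192.3 / 2 = 96.15


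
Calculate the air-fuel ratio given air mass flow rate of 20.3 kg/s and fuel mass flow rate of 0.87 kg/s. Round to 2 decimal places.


AFR = m_air / m_fuel
AFR = 20.3 / 0.87 = 23.33


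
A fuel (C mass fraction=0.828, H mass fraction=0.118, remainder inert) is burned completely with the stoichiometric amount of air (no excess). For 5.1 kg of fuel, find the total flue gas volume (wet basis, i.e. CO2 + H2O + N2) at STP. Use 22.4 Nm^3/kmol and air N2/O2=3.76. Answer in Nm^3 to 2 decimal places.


Per kg fuel: CO2 = (C/12 kmol)*22.4 = (0.828/12)*22.4 = 1.54560 Nm^3
Per kg fuel: H2O = (H/2 kmol)*22.4 = (0.118/2)*22.4 = 1.32160 Nm^3
O2 needed per kg fuel = C/12 + H/4 = 0.828/12 + 0.118/4 = 0.09850000 kmol
Per kg fuel: N2 = O2*3.76*22.4 = 0.09850000*3.76*22.4 = 8.29606 Nm^3
Total per kg = 1.54560 + 1.32160 + 8.29606 = 11.16326 Nm^3
Total = 11.16326 * 5.1 = 56.93 Nm^3


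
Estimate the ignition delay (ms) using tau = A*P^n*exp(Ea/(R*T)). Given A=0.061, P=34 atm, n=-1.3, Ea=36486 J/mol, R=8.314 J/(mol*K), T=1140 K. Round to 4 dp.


tau = A * P^n * exp(Ea/(R*T))
P^n = 34^(-1.3) = 0.01021121
Ea/(R*T) = 36486/(8.314*1140) = 3.849563
exp(Ea/(R*T)) = 46.972511
tau = 0.061 * 0.01021121 * 46.972511 = 0.0293 ms


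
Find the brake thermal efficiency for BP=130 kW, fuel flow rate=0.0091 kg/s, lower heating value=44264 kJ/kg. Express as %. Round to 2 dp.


eta_BTE = (BP / (mf * LHV)) * 100
Denominator = 0.0091 * 44264 = 402.8024 kW
eta_BTE = (130 / 402.8024) * 100 = 32.27%


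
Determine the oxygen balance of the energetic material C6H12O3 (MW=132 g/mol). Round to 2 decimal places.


OB = -1600 * (2C + H/2 - O) / MW
Inner = 2*6 + 12/2 - 3 = 15.00
OB = -1600 * 15.00 / 132 = -181.82%


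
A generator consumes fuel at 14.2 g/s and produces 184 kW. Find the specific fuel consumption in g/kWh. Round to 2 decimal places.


SFC = (mf / BP) * 3600
Rate = 14.2 / 184 = 0.077174 g/(s*kW)
SFC = 0.077174 * 3600 = 277.83 g/kWh


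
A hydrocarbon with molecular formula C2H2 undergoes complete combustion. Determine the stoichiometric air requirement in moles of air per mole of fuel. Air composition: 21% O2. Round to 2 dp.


Balanced combustion: C2H2 + 2.5 O2 -> 2 CO2 + 1 H2O
O2 needed = C + H/4 = 2 + 2/4 = 2.50 moles
Air moles = O2 / 0.21 = 2.50 / 0.21 = 11.90 moles air


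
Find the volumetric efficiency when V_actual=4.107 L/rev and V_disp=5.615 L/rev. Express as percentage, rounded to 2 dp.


eta_v = (V_actual / V_disp) * 100
Ratio = 4.107 / 5.615 = 0.7314
eta_v = 0.7314 * 100 = 73.14%


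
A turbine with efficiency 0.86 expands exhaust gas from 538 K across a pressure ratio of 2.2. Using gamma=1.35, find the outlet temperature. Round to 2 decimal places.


T_out = T_in * (1 - eta * (1 - PR^(-(gamma-1)/gamma)))
Exponent = -(1.35-1)/1.35 = -0.25925926
PR^exp = 2.2^(-0.25925926) = 0.81512413
Factor = 1 - 0.86*(1 - 0.81512413) = 0.84100675
T_out = 538 * 0.84100675 = 452.46 K


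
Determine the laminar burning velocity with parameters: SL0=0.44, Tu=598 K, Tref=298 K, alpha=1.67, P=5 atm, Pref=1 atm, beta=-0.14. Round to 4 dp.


SL = SL0 * (Tu/Tref)^alpha * (P/Pref)^beta
T ratio = 598/298 = 2.00671141
(T ratio)^alpha = 2.00671141^1.67 = 3.199999
(P/Pref)^beta = 5^(-0.14) = 0.798260
SL = 0.44 * 3.199999 * 0.798260 = 1.1239 m/s


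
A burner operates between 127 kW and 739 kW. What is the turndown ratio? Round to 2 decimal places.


TDR = Q_max / Q_min
TDR = 739 / 127 = 5.82


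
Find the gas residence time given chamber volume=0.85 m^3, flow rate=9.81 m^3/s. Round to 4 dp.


tau = V / Q_flow
tau = 0.85 / 9.81 = 0.0866 s


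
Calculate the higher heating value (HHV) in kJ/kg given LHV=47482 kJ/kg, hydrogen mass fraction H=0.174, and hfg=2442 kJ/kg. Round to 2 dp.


HHV = LHV + hfg * 9 * H
Water addition = 2442 * 9 * 0.174 = 3824.172 kJ/kg
HHV = 47482 + 3824.172 = 51306.17 kJ/kg


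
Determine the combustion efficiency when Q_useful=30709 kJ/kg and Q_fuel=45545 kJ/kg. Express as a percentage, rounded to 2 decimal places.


Efficiency = (Q_useful / Q_fuel) * 100
Efficiency = (30709 / 45545) * 100
Efficiency = 0.6743 * 100 = 67.43%


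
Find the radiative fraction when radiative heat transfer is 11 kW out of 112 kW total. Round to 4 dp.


f_rad = Q_rad / Q_total
f_rad = 11 / 112 = 0.0982


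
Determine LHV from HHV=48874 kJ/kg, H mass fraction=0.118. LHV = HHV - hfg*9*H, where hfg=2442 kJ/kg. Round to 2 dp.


LHV = HHV - hfg * 9 * H
Water correction = 2442 * 9 * 0.118 = 2593.404 kJ/kg
LHV = 48874 - 2593.404 = 46280.60 kJ/kg


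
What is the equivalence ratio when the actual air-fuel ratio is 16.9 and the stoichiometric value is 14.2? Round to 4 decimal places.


phi = AFR_stoich / AFR_actual
phi = 14.2 / 16.9 = 0.8402


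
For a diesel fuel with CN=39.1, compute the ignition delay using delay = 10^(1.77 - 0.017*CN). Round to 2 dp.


delay = 10^(1.77 - 0.017*CN)
Exponent = 1.77 - 0.017*39.1 = 1.1053
delay = 10^1.1053 = 12.74 ms


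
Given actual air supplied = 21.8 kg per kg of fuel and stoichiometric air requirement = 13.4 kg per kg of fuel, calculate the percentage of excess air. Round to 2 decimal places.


Excess air = actual - stoichiometric = 21.8 - 13.4 = 8.40 kg/kg fuel
Excess air % = (excess / stoich) * 100 = (8.40 / 13.4) * 100 = 62.69%


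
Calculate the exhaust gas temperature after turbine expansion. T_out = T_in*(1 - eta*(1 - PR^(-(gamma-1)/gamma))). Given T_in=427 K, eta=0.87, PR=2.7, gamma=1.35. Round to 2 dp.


T_out = T_in * (1 - eta * (1 - PR^(-(gamma-1)/gamma)))
Exponent = -(1.35-1)/1.35 = -0.25925926
PR^exp = 2.7^(-0.25925926) = 0.77297411
Factor = 1 - 0.87*(1 - 0.77297411) = 0.80248748
T_out = 427 * 0.80248748 = 342.66 K


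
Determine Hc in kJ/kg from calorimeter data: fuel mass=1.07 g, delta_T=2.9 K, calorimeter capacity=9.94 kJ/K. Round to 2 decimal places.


Hc = C_cal * delta_T / m_fuel
Q_released = 9.94 * 2.9 = 28.8260 kJ
m_fuel = 1.07 g = 1.07/1000 kg = 0.001070 kg
Hc = 28.8260 / 0.001070 = 26940.19 kJ/kg


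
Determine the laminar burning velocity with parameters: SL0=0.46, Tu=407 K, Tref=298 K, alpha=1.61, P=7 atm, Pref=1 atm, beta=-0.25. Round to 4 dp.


SL = SL0 * (Tu/Tref)^alpha * (P/Pref)^beta
T ratio = 407/298 = 1.36577181
(T ratio)^alpha = 1.36577181^1.61 = 1.651805
(P/Pref)^beta = 7^(-0.25) = 0.614788
SL = 0.46 * 1.651805 * 0.614788 = 0.4671 m/s


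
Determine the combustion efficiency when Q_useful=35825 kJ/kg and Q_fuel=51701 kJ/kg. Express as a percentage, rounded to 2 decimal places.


Efficiency = (Q_useful / Q_fuel) * 100
Efficiency = (35825 / 51701) * 100
Efficiency = 0.6929 * 100 = 69.29%


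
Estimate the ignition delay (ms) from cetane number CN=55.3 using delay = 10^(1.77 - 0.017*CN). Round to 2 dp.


delay = 10^(1.77 - 0.017*CN)
Exponent = 1.77 - 0.017*55.3 = 0.8299
delay = 10^0.8299 = 6.76 ms


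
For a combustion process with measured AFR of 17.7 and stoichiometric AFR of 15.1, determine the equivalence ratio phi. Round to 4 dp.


phi = AFR_stoich / AFR_actual
phi = 15.1 / 17.7 = 0.8531


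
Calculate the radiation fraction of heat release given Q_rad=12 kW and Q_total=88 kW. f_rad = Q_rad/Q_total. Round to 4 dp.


f_rad = Q_rad / Q_total
f_rad = 12 / 88 = 0.1364


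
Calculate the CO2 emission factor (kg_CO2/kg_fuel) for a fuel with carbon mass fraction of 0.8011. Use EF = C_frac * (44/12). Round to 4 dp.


EF = C_frac * (M_CO2 / M_C)
EF = 0.8011 * (44/12)
EF = 0.8011 * 3.666667 = 2.9374 kg_CO2/kg_fuel


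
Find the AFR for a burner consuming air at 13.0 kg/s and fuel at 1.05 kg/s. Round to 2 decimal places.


AFR = m_air / m_fuel
AFR = 13.0 / 1.05 = 12.38


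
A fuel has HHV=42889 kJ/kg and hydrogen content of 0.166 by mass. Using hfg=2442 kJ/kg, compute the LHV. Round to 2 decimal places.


LHV = HHV - hfg * 9 * H
Water correction = 2442 * 9 * 0.166 = 3648.348 kJ/kg
LHV = 42889 - 3648.348 = 39240.65 kJ/kg


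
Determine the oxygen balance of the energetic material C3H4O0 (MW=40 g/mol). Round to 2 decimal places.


OB = -1600 * (2C + H/2 - O) / MW
Inner = 2*3 + 4/2 - 0 = 8.00
OB = -1600 * 8.00 / 40 = -320.00%


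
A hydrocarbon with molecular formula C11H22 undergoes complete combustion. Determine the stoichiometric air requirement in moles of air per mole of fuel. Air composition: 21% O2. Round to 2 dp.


Balanced combustion: C11H22 + 16.5 O2 -> 11 CO2 + 11 H2O
O2 needed = C + H/4 = 11 + 22/4 = 16.50 moles
Air moles = O2 / 0.21 = 16.50 / 0.21 = 78.57 moles air


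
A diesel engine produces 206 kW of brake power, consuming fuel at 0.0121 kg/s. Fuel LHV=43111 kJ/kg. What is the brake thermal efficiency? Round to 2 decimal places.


eta_BTE = (BP / (mf * LHV)) * 100
Denominator = 0.0121 * 43111 = 521.6431 kW
eta_BTE = (206 / 521.6431) * 100 = 39.49%


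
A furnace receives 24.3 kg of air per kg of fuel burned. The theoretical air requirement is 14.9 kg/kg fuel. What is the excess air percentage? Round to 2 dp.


Excess air = actual - stoichiometric = 24.3 - 14.9 = 9.40 kg/kg fuel
Excess air % = (excess / stoich) * 100 = (9.40 / 14.9) * 100 = 63.09%


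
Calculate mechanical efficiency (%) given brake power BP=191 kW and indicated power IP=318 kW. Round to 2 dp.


eta_mech = (BP / IP) * 100
Ratio = 191 / 318 = 0.6006
eta_mech = 0.6006 * 100 = 60.06%


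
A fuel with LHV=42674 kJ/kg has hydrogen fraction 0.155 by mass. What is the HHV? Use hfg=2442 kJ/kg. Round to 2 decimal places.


HHV = LHV + hfg * 9 * H
Water addition = 2442 * 9 * 0.155 = 3406.590 kJ/kg
HHV = 42674 + 3406.590 = 46080.59 kJ/kg


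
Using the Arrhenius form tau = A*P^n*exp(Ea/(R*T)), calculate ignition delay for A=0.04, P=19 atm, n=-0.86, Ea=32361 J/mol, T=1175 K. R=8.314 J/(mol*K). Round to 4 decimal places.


tau = A * P^n * exp(Ea/(R*T))
P^n = 19^(-0.86) = 0.07948257
Ea/(R*T) = 32361/(8.314*1175) = 3.312639
exp(Ea/(R*T)) = 27.457477
tau = 0.04 * 0.07948257 * 27.457477 = 0.0873 ms


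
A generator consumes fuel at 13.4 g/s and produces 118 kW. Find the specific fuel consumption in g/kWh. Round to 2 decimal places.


SFC = (mf / BP) * 3600
Rate = 13.4 / 118 = 0.113559 g/(s*kW)
SFC = 0.113559 * 3600 = 408.81 g/kWh


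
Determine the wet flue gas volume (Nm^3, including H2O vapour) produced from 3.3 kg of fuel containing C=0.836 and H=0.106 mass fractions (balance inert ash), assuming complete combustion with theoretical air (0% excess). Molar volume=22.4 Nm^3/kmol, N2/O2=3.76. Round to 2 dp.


Per kg fuel: CO2 = (C/12 kmol)*22.4 = (0.836/12)*22.4 = 1.56053 Nm^3
Per kg fuel: H2O = (H/2 kmol)*22.4 = (0.106/2)*22.4 = 1.18720 Nm^3
O2 needed per kg fuel = C/12 + H/4 = 0.836/12 + 0.106/4 = 0.09616667 kmol
Per kg fuel: N2 = O2*3.76*22.4 = 0.09616667*3.76*22.4 = 8.09954 Nm^3
Total per kg = 1.56053 + 1.18720 + 8.09954 = 10.84727 Nm^3
Total = 10.84727 * 3.3 = 35.80 Nm^3


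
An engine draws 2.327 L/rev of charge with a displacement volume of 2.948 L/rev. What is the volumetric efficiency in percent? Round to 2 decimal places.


eta_v = (V_actual / V_disp) * 100
Ratio = 2.327 / 2.948 = 0.7893
eta_v = 0.7893 * 100 = 78.93%


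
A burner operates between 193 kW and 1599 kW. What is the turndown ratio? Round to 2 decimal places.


TDR = Q_max / Q_min
TDR = 1599 / 193 = 8.28


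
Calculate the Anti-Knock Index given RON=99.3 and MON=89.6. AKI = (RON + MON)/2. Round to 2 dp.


AKI = (RON + MON) / 2
AKI = (99.3 + 89.6) / 2
AKI = 188.9 / 2 = 94.45


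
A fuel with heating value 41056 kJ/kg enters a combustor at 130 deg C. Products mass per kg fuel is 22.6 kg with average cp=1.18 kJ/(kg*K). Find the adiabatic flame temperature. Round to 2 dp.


T_ad = T_in + Hc / (m_p * cp)
Denominator = 22.6 * 1.18 = 26.6680
Temperature rise = 41056 / 26.6680 = 1539.52 K
T_ad = 130 + 1539.52 = 1669.52 deg C


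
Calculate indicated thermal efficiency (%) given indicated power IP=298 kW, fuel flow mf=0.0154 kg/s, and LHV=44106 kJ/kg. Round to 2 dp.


eta_ith = (IP / (mf * LHV)) * 100
Denominator = 0.0154 * 44106 = 679.2324 kW
eta_ith = (298 / 679.2324) * 100 = 43.87%


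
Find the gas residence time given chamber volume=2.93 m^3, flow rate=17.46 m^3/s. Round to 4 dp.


tau = V / Q_flow
tau = 2.93 / 17.46 = 0.1678 s


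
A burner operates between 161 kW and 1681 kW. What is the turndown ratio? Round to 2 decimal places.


TDR = Q_max / Q_min
TDR = 1681 / 161 = 10.44


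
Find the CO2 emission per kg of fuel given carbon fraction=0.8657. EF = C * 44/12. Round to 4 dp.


EF = C_frac * (M_CO2 / M_C)
EF = 0.8657 * (44/12)
EF = 0.8657 * 3.666667 = 3.1742 kg_CO2/kg_fuel


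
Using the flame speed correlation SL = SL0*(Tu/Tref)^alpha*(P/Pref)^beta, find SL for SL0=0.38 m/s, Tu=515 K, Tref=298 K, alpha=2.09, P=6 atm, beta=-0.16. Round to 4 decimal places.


SL = SL0 * (Tu/Tref)^alpha * (P/Pref)^beta
T ratio = 515/298 = 1.72818792
(T ratio)^alpha = 1.72818792^2.09 = 3.137366
(P/Pref)^beta = 6^(-0.16) = 0.750751
SL = 0.38 * 3.137366 * 0.750751 = 0.8950 m/s


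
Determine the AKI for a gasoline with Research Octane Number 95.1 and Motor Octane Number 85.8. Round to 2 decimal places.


AKI = (RON + MON) / 2
AKI = (95.1 + 85.8) / 2
AKI = 180.9 / 2 = 90.45


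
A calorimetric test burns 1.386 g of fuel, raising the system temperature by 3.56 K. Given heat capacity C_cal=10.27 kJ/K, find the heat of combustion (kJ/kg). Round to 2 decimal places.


Hc = C_cal * delta_T / m_fuel
Q_released = 10.27 * 3.56 = 36.5612 kJ
m_fuel = 1.386 g = 1.386/1000 kg = 0.001386 kg
Hc = 36.5612 / 0.001386 = 26378.93 kJ/kg


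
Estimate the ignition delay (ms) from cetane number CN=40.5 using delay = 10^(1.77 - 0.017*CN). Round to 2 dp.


delay = 10^(1.77 - 0.017*CN)
Exponent = 1.77 - 0.017*40.5 = 1.0815
delay = 10^1.0815 = 12.06 ms


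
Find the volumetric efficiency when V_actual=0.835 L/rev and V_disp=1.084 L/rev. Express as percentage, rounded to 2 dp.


eta_v = (V_actual / V_disp) * 100
Ratio = 0.835 / 1.084 = 0.7703
eta_v = 0.7703 * 100 = 77.03%


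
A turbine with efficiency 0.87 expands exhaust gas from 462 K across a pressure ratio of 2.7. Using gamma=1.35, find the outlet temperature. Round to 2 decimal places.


T_out = T_in * (1 - eta * (1 - PR^(-(gamma-1)/gamma)))
Exponent = -(1.35-1)/1.35 = -0.25925926
PR^exp = 2.7^(-0.25925926) = 0.77297411
Factor = 1 - 0.87*(1 - 0.77297411) = 0.80248748
T_out = 462 * 0.80248748 = 370.75 K


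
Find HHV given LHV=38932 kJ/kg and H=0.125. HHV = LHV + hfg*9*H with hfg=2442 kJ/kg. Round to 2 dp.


HHV = LHV + hfg * 9 * H
Water addition = 2442 * 9 * 0.125 = 2747.250 kJ/kg
HHV = 38932 + 2747.250 = 41679.25 kJ/kg


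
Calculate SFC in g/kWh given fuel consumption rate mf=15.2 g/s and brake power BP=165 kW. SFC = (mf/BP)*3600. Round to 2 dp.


SFC = (mf / BP) * 3600
Rate = 15.2 / 165 = 0.092121 g/(s*kW)
SFC = 0.092121 * 3600 = 331.64 g/kWh


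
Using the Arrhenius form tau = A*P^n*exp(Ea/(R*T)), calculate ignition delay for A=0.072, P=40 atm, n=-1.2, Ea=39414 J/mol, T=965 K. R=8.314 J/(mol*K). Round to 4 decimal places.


tau = A * P^n * exp(Ea/(R*T))
P^n = 40^(-1.2) = 0.01195441
Ea/(R*T) = 39414/(8.314*965) = 4.912620
exp(Ea/(R*T)) = 135.995266
tau = 0.072 * 0.01195441 * 135.995266 = 0.1171 ms


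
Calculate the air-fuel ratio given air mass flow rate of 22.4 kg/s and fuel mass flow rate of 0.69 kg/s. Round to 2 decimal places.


AFR = m_air / m_fuel
AFR = 22.4 / 0.69 = 32.46


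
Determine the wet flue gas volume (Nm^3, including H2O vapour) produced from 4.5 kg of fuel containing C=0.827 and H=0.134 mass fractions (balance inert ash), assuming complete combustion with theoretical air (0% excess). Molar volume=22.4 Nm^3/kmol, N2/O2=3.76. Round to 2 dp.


Per kg fuel: CO2 = (C/12 kmol)*22.4 = (0.827/12)*22.4 = 1.54373 Nm^3
Per kg fuel: H2O = (H/2 kmol)*22.4 = (0.134/2)*22.4 = 1.50080 Nm^3
O2 needed per kg fuel = C/12 + H/4 = 0.827/12 + 0.134/4 = 0.10241667 kmol
Per kg fuel: N2 = O2*3.76*22.4 = 0.10241667*3.76*22.4 = 8.62594 Nm^3
Total per kg = 1.54373 + 1.50080 + 8.62594 = 11.67047 Nm^3
Total = 11.67047 * 4.5 = 52.52 Nm^3
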